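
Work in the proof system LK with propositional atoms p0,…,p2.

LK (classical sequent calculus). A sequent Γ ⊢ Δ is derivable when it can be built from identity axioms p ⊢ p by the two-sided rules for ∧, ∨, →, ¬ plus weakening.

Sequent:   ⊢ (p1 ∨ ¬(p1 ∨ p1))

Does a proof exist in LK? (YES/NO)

Proof tree:
[∨R]  ⊢ (p1 ∨ ¬(p1 ∨ p1))
  [¬R]  ⊢ p1, ¬(p1 ∨ p1)
    [∨L] (p1 ∨ p1) ⊢ p1
      [Ax] p1 ⊢ p1
      [Ax] p1 ⊢ p1

Result: YES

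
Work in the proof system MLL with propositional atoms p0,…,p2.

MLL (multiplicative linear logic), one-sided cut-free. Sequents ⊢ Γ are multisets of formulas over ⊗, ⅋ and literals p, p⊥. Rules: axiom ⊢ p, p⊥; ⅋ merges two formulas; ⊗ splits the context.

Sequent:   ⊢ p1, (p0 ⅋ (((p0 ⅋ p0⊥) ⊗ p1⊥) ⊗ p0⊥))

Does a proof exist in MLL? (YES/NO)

Proof tree:
[⅋]  ⊢ p1, (p0 ⅋ (((p0 ⅋ p0⊥) ⊗ p1⊥) ⊗ p0⊥))
  [⊗]  ⊢ p1, p0, (((p0 ⅋ p0⊥) ⊗ p1⊥) ⊗ p0⊥)
    [⊗]  ⊢ p1, ((p0 ⅋ p0⊥) ⊗ p1⊥)
      [⅋]  ⊢ (p0 ⅋ p0⊥)
        [Ax]  ⊢ p0, p0⊥
      [Ax]  ⊢ p1, p1⊥
    [Ax]  ⊢ p0, p0⊥

Result: YES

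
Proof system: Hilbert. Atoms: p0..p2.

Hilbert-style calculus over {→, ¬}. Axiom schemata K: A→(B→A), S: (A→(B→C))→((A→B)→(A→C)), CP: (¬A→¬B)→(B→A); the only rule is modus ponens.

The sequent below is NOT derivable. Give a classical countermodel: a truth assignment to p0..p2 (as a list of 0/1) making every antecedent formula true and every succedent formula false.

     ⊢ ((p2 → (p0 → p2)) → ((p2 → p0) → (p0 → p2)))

Enumerate valuations to refute Γ ⊢ Δ:
  v=000: Γ:[] Δ:[((p2 → (p0 → p2)) → ((p2 → p0) → (p0 → p2)))=T] refutes=False
  v=001: Γ:[] Δ:[((p2 → (p0 → p2)) → ((p2 → p0) → (p0 → p2)))=T] refutes=False
  v=010: Γ:[] Δ:[((p2 → (p0 → p2)) → ((p2 → p0) → (p0 → p2)))=T] refutes=False
  v=011: Γ:[] Δ:[((p2 → (p0 → p2)) → ((p2 → p0) → (p0 → p2)))=T] refutes=False
  v=100: Γ:[] Δ:[((p2 → (p0 → p2)) → ((p2 → p0) → (p0 → p2)))=F] refutes=True  ← countermodel

Result: [1, 0, 0]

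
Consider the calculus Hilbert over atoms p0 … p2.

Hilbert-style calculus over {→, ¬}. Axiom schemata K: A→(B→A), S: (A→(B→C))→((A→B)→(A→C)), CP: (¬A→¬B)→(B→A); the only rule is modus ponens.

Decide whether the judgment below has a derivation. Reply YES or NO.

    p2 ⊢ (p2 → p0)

Truth-table refutation:
  v=000: Γ:[p2=F] Δ:[(p2 → p0)=T] refutes=False
  v=001: Γ:[p2=T] Δ:[(p2 → p0)=F] refutes=True  ← countermodel

Result: NO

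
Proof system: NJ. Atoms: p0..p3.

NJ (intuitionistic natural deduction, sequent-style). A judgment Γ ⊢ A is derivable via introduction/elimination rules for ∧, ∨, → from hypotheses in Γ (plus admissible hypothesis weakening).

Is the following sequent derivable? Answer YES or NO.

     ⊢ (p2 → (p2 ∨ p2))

Derivation (root first):
[→I]  ⊢ (p2 → (p2 ∨ p2))
  [∨I₂] p2 ⊢ (p2 ∨ p2)
    [Ax] p2 ⊢ p2

Result: YES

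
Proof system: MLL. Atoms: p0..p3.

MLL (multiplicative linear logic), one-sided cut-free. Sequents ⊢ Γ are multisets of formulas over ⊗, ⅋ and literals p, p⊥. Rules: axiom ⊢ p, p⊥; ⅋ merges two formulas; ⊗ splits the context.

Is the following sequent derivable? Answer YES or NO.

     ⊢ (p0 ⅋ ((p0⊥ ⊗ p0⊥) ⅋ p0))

Proof tree:
[⅋]  ⊢ (p0 ⅋ ((p0⊥ ⊗ p0⊥) ⅋ p0))
  [⅋]  ⊢ p0, ((p0⊥ ⊗ p0⊥) ⅋ p0)
    [⊗]  ⊢ p0, p0, (p0⊥ ⊗ p0⊥)
      [Ax]  ⊢ p0, p0⊥
      [Ax]  ⊢ p0, p0⊥

Result: YES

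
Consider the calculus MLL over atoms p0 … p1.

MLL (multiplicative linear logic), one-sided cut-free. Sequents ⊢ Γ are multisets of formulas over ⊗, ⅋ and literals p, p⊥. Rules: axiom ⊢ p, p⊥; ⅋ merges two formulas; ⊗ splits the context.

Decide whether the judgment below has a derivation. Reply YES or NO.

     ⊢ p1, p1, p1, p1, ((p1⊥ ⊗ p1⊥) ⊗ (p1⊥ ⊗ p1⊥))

Proof tree:
[⊗]  ⊢ p1, p1, p1, p1, ((p1⊥ ⊗ p1⊥) ⊗ (p1⊥ ⊗ p1⊥))
  [⊗]  ⊢ p1, p1, (p1⊥ ⊗ p1⊥)
    [Ax]  ⊢ p1, p1⊥
    [Ax]  ⊢ p1, p1⊥
  [⊗]  ⊢ p1, p1, (p1⊥ ⊗ p1⊥)
    [Ax]  ⊢ p1, p1⊥
    [Ax]  ⊢ p1, p1⊥

Result: YES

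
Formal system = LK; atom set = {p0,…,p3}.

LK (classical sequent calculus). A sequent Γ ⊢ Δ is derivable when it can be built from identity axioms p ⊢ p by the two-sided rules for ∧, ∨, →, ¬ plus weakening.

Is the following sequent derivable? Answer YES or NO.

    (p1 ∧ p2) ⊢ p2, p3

Proof tree:
[∧L] (p1 ∧ p2) ⊢ p2, p3
  [WL] p2, p1 ⊢ p2, p3
    [WR] p2 ⊢ p2, p3
      [Ax] p2 ⊢ p2

Result: YES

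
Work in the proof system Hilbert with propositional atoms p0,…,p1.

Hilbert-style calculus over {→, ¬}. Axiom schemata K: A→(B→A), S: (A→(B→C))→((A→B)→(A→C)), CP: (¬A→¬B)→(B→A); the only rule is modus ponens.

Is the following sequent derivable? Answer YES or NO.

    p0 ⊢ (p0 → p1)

Search for a countermodel by truth-table:
  v=00: Γ:[p0=F] Δ:[(p0 → p1)=T] refutes=False
  v=01: Γ:[p0=F] Δ:[(p0 → p1)=T] refutes=False
  v=10: Γ:[p0=T] Δ:[(p0 → p1)=F] refutes=True  ← countermodel

Result: NO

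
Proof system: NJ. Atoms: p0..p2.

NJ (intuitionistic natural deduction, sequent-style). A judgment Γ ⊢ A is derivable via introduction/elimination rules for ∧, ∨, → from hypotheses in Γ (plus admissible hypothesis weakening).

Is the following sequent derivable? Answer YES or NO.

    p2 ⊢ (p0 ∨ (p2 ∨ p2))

Derivation trace:
[∨I₂] p2 ⊢ (p0 ∨ (p2 ∨ p2))
  [∨I₂] p2 ⊢ (p2 ∨ p2)
    [Ax] p2 ⊢ p2

Result: YES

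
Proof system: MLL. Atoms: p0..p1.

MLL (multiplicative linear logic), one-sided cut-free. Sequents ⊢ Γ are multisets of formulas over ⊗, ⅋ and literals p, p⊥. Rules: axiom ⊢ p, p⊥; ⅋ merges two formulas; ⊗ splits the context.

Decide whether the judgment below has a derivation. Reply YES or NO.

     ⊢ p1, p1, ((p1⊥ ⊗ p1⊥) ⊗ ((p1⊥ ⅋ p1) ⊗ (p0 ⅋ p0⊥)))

Derivation trace:
[⊗]  ⊢ p1, p1, ((p1⊥ ⊗ p1⊥) ⊗ ((p1⊥ ⅋ p1) ⊗ (p0 ⅋ p0⊥)))
  [⊗]  ⊢ p1, p1, (p1⊥ ⊗ p1⊥)
    [Ax]  ⊢ p1, p1⊥
    [Ax]  ⊢ p1, p1⊥
  [⊗]  ⊢ ((p1⊥ ⅋ p1) ⊗ (p0 ⅋ p0⊥))
    [⅋]  ⊢ (p1⊥ ⅋ p1)
      [Ax]  ⊢ p1, p1⊥
    [⅋]  ⊢ (p0 ⅋ p0⊥)
      [Ax]  ⊢ p0, p0⊥

Result: YES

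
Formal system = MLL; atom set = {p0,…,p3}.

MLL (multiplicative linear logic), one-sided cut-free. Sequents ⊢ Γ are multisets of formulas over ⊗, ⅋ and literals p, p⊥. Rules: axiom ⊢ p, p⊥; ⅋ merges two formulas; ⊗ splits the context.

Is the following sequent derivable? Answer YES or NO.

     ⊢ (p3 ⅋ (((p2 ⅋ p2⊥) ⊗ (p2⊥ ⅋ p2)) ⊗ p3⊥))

Proof tree:
[⅋]  ⊢ (p3 ⅋ (((p2 ⅋ p2⊥) ⊗ (p2⊥ ⅋ p2)) ⊗ p3⊥))
  [⊗]  ⊢ p3, (((p2 ⅋ p2⊥) ⊗ (p2⊥ ⅋ p2)) ⊗ p3⊥)
    [⊗]  ⊢ ((p2 ⅋ p2⊥) ⊗ (p2⊥ ⅋ p2))
      [⅋]  ⊢ (p2 ⅋ p2⊥)
        [Ax]  ⊢ p2, p2⊥
      [⅋]  ⊢ (p2⊥ ⅋ p2)
        [Ax]  ⊢ p2, p2⊥
    [Ax]  ⊢ p3, p3⊥

Result: YES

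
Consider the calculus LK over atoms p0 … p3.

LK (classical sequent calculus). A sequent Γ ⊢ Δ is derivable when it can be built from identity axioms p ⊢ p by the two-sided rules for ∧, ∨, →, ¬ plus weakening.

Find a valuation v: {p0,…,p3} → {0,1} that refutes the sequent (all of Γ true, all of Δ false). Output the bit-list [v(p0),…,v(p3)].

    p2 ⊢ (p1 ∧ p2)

Search for a countermodel by truth-table:
  v=0000: Γ:[p2=F] Δ:[(p1 ∧ p2)=F] refutes=False
  v=0001: Γ:[p2=F] Δ:[(p1 ∧ p2)=F] refutes=False
  v=0010: Γ:[p2=T] Δ:[(p1 ∧ p2)=F] refutes=True  ← countermodel

Result: [0, 0, 1, 0]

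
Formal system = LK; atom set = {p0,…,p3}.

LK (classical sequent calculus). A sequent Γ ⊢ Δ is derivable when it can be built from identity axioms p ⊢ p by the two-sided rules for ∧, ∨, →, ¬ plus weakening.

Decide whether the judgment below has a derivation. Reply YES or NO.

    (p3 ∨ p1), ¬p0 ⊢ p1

Enumerate valuations to refute Γ ⊢ Δ:
  v=0000: Γ:[(p3 ∨ p1)=F, ¬p0=T] Δ:[p1=F] refutes=False
  v=0001: Γ:[(p3 ∨ p1)=T, ¬p0=T] Δ:[p1=F] refutes=True  ← countermodel

Result: NO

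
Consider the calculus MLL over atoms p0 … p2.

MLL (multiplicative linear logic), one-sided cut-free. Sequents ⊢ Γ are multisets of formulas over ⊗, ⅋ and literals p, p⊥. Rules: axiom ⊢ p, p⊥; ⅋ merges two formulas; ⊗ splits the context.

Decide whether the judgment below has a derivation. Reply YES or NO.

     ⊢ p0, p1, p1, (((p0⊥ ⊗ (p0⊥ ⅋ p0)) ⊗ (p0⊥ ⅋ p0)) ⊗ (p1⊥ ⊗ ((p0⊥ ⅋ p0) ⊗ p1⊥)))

Derivation trace:
[⊗]  ⊢ p0, p1, p1, (((p0⊥ ⊗ (p0⊥ ⅋ p0)) ⊗ (p0⊥ ⅋ p0)) ⊗ (p1⊥ ⊗ ((p0⊥ ⅋ p0) ⊗ p1⊥)))
  [⊗]  ⊢ p0, ((p0⊥ ⊗ (p0⊥ ⅋ p0)) ⊗ (p0⊥ ⅋ p0))
    [⊗]  ⊢ p0, (p0⊥ ⊗ (p0⊥ ⅋ p0))
      [Ax]  ⊢ p0, p0⊥
      [⅋]  ⊢ (p0⊥ ⅋ p0)
        [Ax]  ⊢ p0, p0⊥
    [⅋]  ⊢ (p0⊥ ⅋ p0)
      [Ax]  ⊢ p0, p0⊥
  [⊗]  ⊢ p1, p1, (p1⊥ ⊗ ((p0⊥ ⅋ p0) ⊗ p1⊥))
    [Ax]  ⊢ p1, p1⊥
    [⊗]  ⊢ p1, ((p0⊥ ⅋ p0) ⊗ p1⊥)
      [⅋]  ⊢ (p0⊥ ⅋ p0)
        [Ax]  ⊢ p0, p0⊥
      [Ax]  ⊢ p1, p1⊥

Result: YES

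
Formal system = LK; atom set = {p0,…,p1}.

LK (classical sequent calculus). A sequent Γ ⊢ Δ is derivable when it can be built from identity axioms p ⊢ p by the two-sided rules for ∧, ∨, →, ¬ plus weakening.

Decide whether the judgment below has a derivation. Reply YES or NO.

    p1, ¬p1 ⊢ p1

Derivation trace:
[WR] p1, ¬p1 ⊢ p1
  [¬L] p1, ¬p1 ⊢ 
    [Ax] p1 ⊢ p1

Result: YES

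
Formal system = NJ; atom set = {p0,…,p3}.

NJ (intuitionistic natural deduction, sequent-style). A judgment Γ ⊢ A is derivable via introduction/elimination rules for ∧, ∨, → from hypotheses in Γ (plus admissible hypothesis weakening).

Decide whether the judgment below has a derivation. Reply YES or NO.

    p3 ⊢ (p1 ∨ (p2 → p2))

Proof tree:
[Wk] p3 ⊢ (p1 ∨ (p2 → p2))
  [∨I₂]  ⊢ (p1 ∨ (p2 → p2))
    [→I]  ⊢ (p2 → p2)
      [Ax] p2 ⊢ p2

Result: YES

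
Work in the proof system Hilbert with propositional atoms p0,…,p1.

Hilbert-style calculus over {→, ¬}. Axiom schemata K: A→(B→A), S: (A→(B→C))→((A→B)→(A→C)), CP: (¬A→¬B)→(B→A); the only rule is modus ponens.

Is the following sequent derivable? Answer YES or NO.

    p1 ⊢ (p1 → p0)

Enumerate valuations to refute Γ ⊢ Δ:
  v=00: Γ:[p1=F] Δ:[(p1 → p0)=T] refutes=False
  v=01: Γ:[p1=T] Δ:[(p1 → p0)=F] refutes=True  ← countermodel

Result: NO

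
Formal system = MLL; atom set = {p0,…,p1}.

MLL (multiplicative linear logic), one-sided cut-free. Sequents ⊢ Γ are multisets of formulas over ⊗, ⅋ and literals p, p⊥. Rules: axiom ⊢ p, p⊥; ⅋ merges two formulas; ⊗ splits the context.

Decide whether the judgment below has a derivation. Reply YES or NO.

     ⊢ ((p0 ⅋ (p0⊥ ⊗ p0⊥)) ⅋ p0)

Derivation (root first):
[⅋]  ⊢ ((p0 ⅋ (p0⊥ ⊗ p0⊥)) ⅋ p0)
  [⅋]  ⊢ p0, (p0 ⅋ (p0⊥ ⊗ p0⊥))
    [⊗]  ⊢ p0, p0, (p0⊥ ⊗ p0⊥)
      [Ax]  ⊢ p0, p0⊥
      [Ax]  ⊢ p0, p0⊥

Result: YES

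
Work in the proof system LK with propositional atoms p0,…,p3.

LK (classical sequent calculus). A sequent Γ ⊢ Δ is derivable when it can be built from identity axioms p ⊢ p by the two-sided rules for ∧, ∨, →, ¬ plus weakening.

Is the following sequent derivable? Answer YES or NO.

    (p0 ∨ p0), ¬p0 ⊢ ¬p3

Proof tree:
[¬L] (p0 ∨ p0), ¬p0 ⊢ ¬p3
  [¬R] (p0 ∨ p0) ⊢ p0, ¬p3
    [WL] (p0 ∨ p0), p3 ⊢ p0
      [∨L] (p0 ∨ p0) ⊢ p0
        [Ax] p0 ⊢ p0
        [Ax] p0 ⊢ p0

Result: YES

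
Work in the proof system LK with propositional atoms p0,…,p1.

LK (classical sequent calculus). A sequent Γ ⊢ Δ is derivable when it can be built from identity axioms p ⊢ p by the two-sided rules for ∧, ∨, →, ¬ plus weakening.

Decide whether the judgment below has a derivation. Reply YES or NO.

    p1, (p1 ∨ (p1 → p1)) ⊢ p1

Derivation (root first):
[∨L] p1, (p1 ∨ (p1 → p1)) ⊢ p1
  [Ax] p1 ⊢ p1
  [→L] p1, (p1 → p1) ⊢ p1
    [Ax] p1 ⊢ p1
    [Ax] p1 ⊢ p1

Result: YES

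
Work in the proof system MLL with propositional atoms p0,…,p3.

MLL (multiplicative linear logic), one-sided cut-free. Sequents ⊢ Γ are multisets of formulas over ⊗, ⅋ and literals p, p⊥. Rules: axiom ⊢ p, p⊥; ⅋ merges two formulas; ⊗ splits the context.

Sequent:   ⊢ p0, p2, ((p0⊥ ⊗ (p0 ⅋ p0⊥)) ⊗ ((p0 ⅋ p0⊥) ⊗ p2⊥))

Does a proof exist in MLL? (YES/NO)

Derivation (root first):
[⊗]  ⊢ p0, p2, ((p0⊥ ⊗ (p0 ⅋ p0⊥)) ⊗ ((p0 ⅋ p0⊥) ⊗ p2⊥))
  [⊗]  ⊢ p0, (p0⊥ ⊗ (p0 ⅋ p0⊥))
    [Ax]  ⊢ p0, p0⊥
    [⅋]  ⊢ (p0 ⅋ p0⊥)
      [Ax]  ⊢ p0, p0⊥
  [⊗]  ⊢ p2, ((p0 ⅋ p0⊥) ⊗ p2⊥)
    [⅋]  ⊢ (p0 ⅋ p0⊥)
      [Ax]  ⊢ p0, p0⊥
    [Ax]  ⊢ p2, p2⊥

Result: YES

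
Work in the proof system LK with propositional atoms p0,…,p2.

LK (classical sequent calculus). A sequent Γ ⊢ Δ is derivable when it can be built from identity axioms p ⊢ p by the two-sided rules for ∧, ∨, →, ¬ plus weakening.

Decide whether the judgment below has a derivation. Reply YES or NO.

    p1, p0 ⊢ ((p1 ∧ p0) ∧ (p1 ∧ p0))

Derivation (root first):
[∧R] p1, p0 ⊢ ((p1 ∧ p0) ∧ (p1 ∧ p0))
  [∧R] p1, p0 ⊢ (p1 ∧ p0)
    [Ax] p1 ⊢ p1
    [Ax] p0 ⊢ p0
  [∧R] p1, p0 ⊢ (p1 ∧ p0)
    [Ax] p1 ⊢ p1
    [Ax] p0 ⊢ p0

Result: YES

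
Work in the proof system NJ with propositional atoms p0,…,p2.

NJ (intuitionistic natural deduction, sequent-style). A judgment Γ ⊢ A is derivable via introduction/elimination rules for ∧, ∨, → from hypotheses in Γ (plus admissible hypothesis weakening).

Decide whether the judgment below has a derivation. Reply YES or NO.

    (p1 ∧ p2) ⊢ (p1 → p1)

Proof tree:
[Wk] (p1 ∧ p2) ⊢ (p1 → p1)
  [→I]  ⊢ (p1 → p1)
    [Ax] p1 ⊢ p1

Result: YES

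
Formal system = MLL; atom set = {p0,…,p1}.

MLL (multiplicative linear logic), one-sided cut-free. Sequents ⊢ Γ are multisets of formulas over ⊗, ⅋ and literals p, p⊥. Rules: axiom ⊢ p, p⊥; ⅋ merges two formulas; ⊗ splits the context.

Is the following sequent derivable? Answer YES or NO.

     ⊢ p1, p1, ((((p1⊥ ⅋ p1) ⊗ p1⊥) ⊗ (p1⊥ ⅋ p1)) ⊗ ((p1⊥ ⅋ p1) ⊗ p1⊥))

Proof tree:
[⊗]  ⊢ p1, p1, ((((p1⊥ ⅋ p1) ⊗ p1⊥) ⊗ (p1⊥ ⅋ p1)) ⊗ ((p1⊥ ⅋ p1) ⊗ p1⊥))
  [⊗]  ⊢ p1, (((p1⊥ ⅋ p1) ⊗ p1⊥) ⊗ (p1⊥ ⅋ p1))
    [⊗]  ⊢ p1, ((p1⊥ ⅋ p1) ⊗ p1⊥)
      [⅋]  ⊢ (p1⊥ ⅋ p1)
        [Ax]  ⊢ p1, p1⊥
      [Ax]  ⊢ p1, p1⊥
    [⅋]  ⊢ (p1⊥ ⅋ p1)
      [Ax]  ⊢ p1, p1⊥
  [⊗]  ⊢ p1, ((p1⊥ ⅋ p1) ⊗ p1⊥)
    [⅋]  ⊢ (p1⊥ ⅋ p1)
      [Ax]  ⊢ p1, p1⊥
    [Ax]  ⊢ p1, p1⊥

Result: YES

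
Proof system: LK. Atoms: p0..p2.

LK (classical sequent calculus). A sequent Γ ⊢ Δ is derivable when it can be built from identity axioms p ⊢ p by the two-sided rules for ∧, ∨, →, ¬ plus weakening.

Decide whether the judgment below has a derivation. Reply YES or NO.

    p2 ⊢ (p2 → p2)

Derivation trace:
[→R] p2 ⊢ (p2 → p2)
  [WL] p2, p2 ⊢ p2
    [Ax] p2 ⊢ p2

Result: YES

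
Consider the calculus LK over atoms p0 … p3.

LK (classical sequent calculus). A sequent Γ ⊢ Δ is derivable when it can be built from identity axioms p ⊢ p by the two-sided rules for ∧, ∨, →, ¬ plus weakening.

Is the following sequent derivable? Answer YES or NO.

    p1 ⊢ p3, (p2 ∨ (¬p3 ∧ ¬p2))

Derivation trace:
[∨R] p1 ⊢ p3, (p2 ∨ (¬p3 ∧ ¬p2))
  [∧R] p1 ⊢ p2, p3, (¬p3 ∧ ¬p2)
    [WL] p1 ⊢ p3, ¬p3
      [¬R]  ⊢ p3, ¬p3
        [Ax] p3 ⊢ p3
    [¬R]  ⊢ p2, ¬p2
      [Ax] p2 ⊢ p2

Result: YES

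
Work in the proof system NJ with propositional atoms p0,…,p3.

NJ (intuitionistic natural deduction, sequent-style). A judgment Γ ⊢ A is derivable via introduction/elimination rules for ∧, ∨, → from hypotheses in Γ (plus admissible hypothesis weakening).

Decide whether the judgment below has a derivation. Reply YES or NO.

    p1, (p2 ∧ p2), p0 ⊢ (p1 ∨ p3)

Derivation (root first):
[Wk] p1, (p2 ∧ p2), p0 ⊢ (p1 ∨ p3)
  [Wk] p1, (p2 ∧ p2) ⊢ (p1 ∨ p3)
    [∨I₁] p1 ⊢ (p1 ∨ p3)
      [Ax] p1 ⊢ p1

Result: YES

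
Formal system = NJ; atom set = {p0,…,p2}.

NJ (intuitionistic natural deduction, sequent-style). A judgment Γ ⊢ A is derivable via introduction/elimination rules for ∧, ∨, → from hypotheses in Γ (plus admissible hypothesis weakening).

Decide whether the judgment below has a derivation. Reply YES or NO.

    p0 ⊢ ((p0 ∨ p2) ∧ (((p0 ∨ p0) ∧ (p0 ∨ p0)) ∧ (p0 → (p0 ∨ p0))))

Derivation (root first):
[∧I] p0 ⊢ ((p0 ∨ p2) ∧ (((p0 ∨ p0) ∧ (p0 ∨ p0)) ∧ (p0 → (p0 ∨ p0))))
  [∨I₁] p0 ⊢ (p0 ∨ p2)
    [Ax] p0 ⊢ p0
  [∧I] p0 ⊢ (((p0 ∨ p0) ∧ (p0 ∨ p0)) ∧ (p0 → (p0 ∨ p0)))
    [∧I] p0 ⊢ ((p0 ∨ p0) ∧ (p0 ∨ p0))
      [∨I₂] p0 ⊢ (p0 ∨ p0)
        [Ax] p0 ⊢ p0
      [∨I₂] p0 ⊢ (p0 ∨ p0)
        [Ax] p0 ⊢ p0
    [→I]  ⊢ (p0 → (p0 ∨ p0))
      [∨I₂] p0 ⊢ (p0 ∨ p0)
        [Ax] p0 ⊢ p0

Result: YES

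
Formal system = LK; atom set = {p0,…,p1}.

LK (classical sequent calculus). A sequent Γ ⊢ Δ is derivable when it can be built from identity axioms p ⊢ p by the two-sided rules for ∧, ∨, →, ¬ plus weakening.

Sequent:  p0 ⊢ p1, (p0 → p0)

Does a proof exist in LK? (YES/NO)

Proof tree:
[→R] p0 ⊢ p1, (p0 → p0)
  [WR] p0, p0 ⊢ p0, p1
    [WL] p0, p0 ⊢ p0
      [Ax] p0 ⊢ p0

Result: YES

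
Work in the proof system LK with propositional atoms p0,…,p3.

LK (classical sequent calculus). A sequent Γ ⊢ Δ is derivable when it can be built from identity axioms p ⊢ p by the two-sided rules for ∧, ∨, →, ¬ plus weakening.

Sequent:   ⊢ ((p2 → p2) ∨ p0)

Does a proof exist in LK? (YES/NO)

Derivation trace:
[∨R]  ⊢ ((p2 → p2) ∨ p0)
  [WR]  ⊢ (p2 → p2), p0
    [→R]  ⊢ (p2 → p2)
      [Ax] p2 ⊢ p2

Result: YES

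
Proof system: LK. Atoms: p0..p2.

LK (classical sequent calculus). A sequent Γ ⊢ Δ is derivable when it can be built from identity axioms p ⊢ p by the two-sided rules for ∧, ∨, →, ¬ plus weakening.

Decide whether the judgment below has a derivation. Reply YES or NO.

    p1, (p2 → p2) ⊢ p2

Enumerate valuations to refute Γ ⊢ Δ:
  v=000: Γ:[p1=F, (p2 → p2)=T] Δ:[p2=F] refutes=False
  v=001: Γ:[p1=F, (p2 → p2)=T] Δ:[p2=T] refutes=False
  v=010: Γ:[p1=T, (p2 → p2)=T] Δ:[p2=F] refutes=True  ← countermodel

Result: NO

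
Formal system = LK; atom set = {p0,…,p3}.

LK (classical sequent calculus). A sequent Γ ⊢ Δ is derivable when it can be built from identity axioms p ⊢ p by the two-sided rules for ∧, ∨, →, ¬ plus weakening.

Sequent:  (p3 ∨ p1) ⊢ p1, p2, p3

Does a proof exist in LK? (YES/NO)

Proof tree:
[∨L] (p3 ∨ p1) ⊢ p1, p2, p3
  [WR] p3 ⊢ p3, p2
    [Ax] p3 ⊢ p3
  [Ax] p1 ⊢ p1

Result: YES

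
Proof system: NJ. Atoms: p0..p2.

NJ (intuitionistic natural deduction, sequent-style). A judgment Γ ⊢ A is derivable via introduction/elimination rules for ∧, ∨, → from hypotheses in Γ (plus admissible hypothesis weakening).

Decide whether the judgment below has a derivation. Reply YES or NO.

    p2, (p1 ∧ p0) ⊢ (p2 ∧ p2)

Derivation trace:
[∧I] p2, (p1 ∧ p0) ⊢ (p2 ∧ p2)
  [Wk] p2, (p1 ∧ p0) ⊢ p2
    [Ax] p2 ⊢ p2
  [Wk] p2, (p1 ∧ p0) ⊢ p2
    [Ax] p2 ⊢ p2

Result: YES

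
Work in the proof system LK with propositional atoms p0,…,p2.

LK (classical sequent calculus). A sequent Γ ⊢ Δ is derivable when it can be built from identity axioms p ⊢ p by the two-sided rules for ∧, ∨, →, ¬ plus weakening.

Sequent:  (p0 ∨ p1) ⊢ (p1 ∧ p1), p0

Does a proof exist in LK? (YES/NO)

Derivation trace:
[∨L] (p0 ∨ p1) ⊢ (p1 ∧ p1), p0
  [Ax] p0 ⊢ p0
  [∧R] p1 ⊢ (p1 ∧ p1)
    [Ax] p1 ⊢ p1
    [Ax] p1 ⊢ p1

Result: YES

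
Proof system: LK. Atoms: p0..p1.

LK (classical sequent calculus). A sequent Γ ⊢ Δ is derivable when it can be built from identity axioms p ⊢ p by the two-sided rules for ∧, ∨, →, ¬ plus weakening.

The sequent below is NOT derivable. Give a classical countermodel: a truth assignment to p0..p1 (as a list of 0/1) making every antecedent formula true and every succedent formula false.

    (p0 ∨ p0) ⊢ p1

Enumerate valuations to refute Γ ⊢ Δ:
  v=00: Γ:[(p0 ∨ p0)=F] Δ:[p1=F] refutes=False
  v=01: Γ:[(p0 ∨ p0)=F] Δ:[p1=T] refutes=False
  v=10: Γ:[(p0 ∨ p0)=T] Δ:[p1=F] refutes=True  ← countermodel

Result: [1, 0]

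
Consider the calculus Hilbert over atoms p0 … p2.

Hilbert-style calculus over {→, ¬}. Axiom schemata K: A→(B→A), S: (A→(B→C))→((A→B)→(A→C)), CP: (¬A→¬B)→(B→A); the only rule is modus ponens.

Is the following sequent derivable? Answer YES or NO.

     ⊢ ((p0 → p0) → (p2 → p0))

Search for a countermodel by truth-table:
  v=000: Γ:[] Δ:[((p0 → p0) → (p2 → p0))=T] refutes=False
  v=001: Γ:[] Δ:[((p0 → p0) → (p2 → p0))=F] refutes=True  ← countermodel

Result: NO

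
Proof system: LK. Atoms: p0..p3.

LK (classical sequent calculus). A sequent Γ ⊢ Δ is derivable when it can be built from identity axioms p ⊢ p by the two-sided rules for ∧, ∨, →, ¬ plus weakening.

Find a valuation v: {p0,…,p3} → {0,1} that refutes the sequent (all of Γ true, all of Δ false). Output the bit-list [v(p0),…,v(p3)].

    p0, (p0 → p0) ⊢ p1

Truth-table refutation:
  v=0000: Γ:[p0=F, (p0 → p0)=T] Δ:[p1=F] refutes=False
  v=0001: Γ:[p0=F, (p0 → p0)=T] Δ:[p1=F] refutes=False
  v=0010: Γ:[p0=F, (p0 → p0)=T] Δ:[p1=F] refutes=False
  v=0011: Γ:[p0=F, (p0 → p0)=T] Δ:[p1=F] refutes=False
  v=0100: Γ:[p0=F, (p0 → p0)=T] Δ:[p1=T] refutes=False
  v=0101: Γ:[p0=F, (p0 → p0)=T] Δ:[p1=T] refutes=False
  v=0110: Γ:[p0=F, (p0 → p0)=T] Δ:[p1=T] refutes=False
  v=0111: Γ:[p0=F, (p0 → p0)=T] Δ:[p1=T] refutes=False
  v=1000: Γ:[p0=T, (p0 → p0)=T] Δ:[p1=F] refutes=True  ← countermodel

Result: [1, 0, 0, 0]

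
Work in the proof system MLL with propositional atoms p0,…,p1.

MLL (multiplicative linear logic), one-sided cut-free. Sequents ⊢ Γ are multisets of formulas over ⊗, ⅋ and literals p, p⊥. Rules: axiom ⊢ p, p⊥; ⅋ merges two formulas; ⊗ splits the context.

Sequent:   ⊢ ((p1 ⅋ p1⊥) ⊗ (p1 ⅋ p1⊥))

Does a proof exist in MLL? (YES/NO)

Derivation trace:
[⊗]  ⊢ ((p1 ⅋ p1⊥) ⊗ (p1 ⅋ p1⊥))
  [⅋]  ⊢ (p1 ⅋ p1⊥)
    [Ax]  ⊢ p1, p1⊥
  [⅋]  ⊢ (p1 ⅋ p1⊥)
    [Ax]  ⊢ p1, p1⊥

Result: YES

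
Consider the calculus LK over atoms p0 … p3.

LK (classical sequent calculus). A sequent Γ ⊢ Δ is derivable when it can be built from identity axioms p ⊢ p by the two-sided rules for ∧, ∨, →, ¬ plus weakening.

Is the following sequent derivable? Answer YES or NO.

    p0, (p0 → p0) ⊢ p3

Truth-table refutation:
  v=0000: Γ:[p0=F, (p0 → p0)=T] Δ:[p3=F] refutes=False
  v=0001: Γ:[p0=F, (p0 → p0)=T] Δ:[p3=T] refutes=False
  v=0010: Γ:[p0=F, (p0 → p0)=T] Δ:[p3=F] refutes=False
  v=0011: Γ:[p0=F, (p0 → p0)=T] Δ:[p3=T] refutes=False
  v=0100: Γ:[p0=F, (p0 → p0)=T] Δ:[p3=F] refutes=False
  v=0101: Γ:[p0=F, (p0 → p0)=T] Δ:[p3=T] refutes=False
  v=0110: Γ:[p0=F, (p0 → p0)=T] Δ:[p3=F] refutes=False
  v=0111: Γ:[p0=F, (p0 → p0)=T] Δ:[p3=T] refutes=False
  v=1000: Γ:[p0=T, (p0 → p0)=T] Δ:[p3=F] refutes=True  ← countermodel

Result: NO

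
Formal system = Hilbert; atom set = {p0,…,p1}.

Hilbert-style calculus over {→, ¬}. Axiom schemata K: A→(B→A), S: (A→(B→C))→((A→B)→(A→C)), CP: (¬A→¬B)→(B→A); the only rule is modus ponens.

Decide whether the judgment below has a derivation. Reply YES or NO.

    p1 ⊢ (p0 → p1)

Proof tree:
[MP] p1 ⊢ (p0 → p1)
  [K]  ⊢ (p1 → (p0 → p1))
  [MP] p1 ⊢ p1
    [MP] p1 ⊢ (p1 → p1)
      [K]  ⊢ (p1 → (p1 → p1))
      [Hyp] p1 ⊢ p1
    [MP] p1 ⊢ p1
      [MP] p1 ⊢ (p1 → p1)
        [K]  ⊢ (p1 → (p1 → p1))
        [Hyp] p1 ⊢ p1
      [Hyp] p1 ⊢ p1

Result: YES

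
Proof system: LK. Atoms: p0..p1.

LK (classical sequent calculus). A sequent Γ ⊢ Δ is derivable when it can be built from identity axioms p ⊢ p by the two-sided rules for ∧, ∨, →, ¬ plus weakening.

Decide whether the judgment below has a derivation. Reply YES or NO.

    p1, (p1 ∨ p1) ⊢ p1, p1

Proof tree:
[WR] p1, (p1 ∨ p1) ⊢ p1, p1
  [∨L] p1, (p1 ∨ p1) ⊢ p1
    [WL] p1, p1 ⊢ p1
      [Ax] p1 ⊢ p1
    [WL] p1, p1 ⊢ p1
      [Ax] p1 ⊢ p1

Result: YES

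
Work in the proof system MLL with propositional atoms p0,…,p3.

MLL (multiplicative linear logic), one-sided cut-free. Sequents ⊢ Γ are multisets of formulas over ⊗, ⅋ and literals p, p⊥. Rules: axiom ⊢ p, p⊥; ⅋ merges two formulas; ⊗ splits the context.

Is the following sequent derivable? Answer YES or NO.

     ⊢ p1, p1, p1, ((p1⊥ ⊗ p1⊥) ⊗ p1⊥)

Derivation (root first):
[⊗]  ⊢ p1, p1, p1, ((p1⊥ ⊗ p1⊥) ⊗ p1⊥)
  [⊗]  ⊢ p1, p1, (p1⊥ ⊗ p1⊥)
    [Ax]  ⊢ p1, p1⊥
    [Ax]  ⊢ p1, p1⊥
  [Ax]  ⊢ p1, p1⊥

Result: YES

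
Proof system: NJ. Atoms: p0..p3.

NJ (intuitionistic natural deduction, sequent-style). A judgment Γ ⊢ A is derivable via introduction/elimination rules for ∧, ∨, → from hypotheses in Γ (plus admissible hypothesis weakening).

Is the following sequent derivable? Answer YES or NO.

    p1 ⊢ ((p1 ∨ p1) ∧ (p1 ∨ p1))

Proof tree:
[∧I] p1 ⊢ ((p1 ∨ p1) ∧ (p1 ∨ p1))
  [∨I₁] p1 ⊢ (p1 ∨ p1)
    [Ax] p1 ⊢ p1
  [∨I₁] p1 ⊢ (p1 ∨ p1)
    [Ax] p1 ⊢ p1

Result: YES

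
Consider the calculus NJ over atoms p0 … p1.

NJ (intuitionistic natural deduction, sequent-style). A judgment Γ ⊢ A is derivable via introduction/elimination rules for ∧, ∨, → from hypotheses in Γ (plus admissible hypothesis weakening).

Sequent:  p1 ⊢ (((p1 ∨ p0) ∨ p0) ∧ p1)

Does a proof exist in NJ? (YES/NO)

Derivation (root first):
[∧I] p1 ⊢ (((p1 ∨ p0) ∨ p0) ∧ p1)
  [∨I₁] p1 ⊢ ((p1 ∨ p0) ∨ p0)
    [∨I₁] p1 ⊢ (p1 ∨ p0)
      [Ax] p1 ⊢ p1
  [Ax] p1 ⊢ p1

Result: YES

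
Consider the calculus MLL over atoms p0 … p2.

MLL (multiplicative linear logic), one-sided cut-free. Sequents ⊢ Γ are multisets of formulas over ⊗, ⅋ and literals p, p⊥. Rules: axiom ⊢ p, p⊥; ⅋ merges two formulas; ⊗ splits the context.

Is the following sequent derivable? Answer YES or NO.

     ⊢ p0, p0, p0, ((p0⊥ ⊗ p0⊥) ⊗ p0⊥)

Proof tree:
[⊗]  ⊢ p0, p0, p0, ((p0⊥ ⊗ p0⊥) ⊗ p0⊥)
  [⊗]  ⊢ p0, p0, (p0⊥ ⊗ p0⊥)
    [Ax]  ⊢ p0, p0⊥
    [Ax]  ⊢ p0, p0⊥
  [Ax]  ⊢ p0, p0⊥

Result: YES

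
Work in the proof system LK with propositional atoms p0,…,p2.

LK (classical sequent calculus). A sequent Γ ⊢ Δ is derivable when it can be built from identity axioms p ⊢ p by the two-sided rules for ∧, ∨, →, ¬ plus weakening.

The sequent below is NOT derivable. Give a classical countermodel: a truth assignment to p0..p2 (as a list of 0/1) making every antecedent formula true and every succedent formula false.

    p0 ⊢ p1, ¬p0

Truth-table refutation:
  v=000: Γ:[p0=F] Δ:[p1=F, ¬p0=T] refutes=False
  v=001: Γ:[p0=F] Δ:[p1=F, ¬p0=T] refutes=False
  v=010: Γ:[p0=F] Δ:[p1=T, ¬p0=T] refutes=False
  v=011: Γ:[p0=F] Δ:[p1=T, ¬p0=T] refutes=False
  v=100: Γ:[p0=T] Δ:[p1=F, ¬p0=F] refutes=True  ← countermodel

Result: [1, 0, 0]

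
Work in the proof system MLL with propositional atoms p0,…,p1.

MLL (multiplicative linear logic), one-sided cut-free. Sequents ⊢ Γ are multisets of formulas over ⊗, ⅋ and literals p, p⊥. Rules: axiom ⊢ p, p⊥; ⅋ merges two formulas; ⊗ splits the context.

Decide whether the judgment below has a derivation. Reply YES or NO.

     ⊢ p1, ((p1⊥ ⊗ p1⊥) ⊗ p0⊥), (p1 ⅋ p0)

Derivation (root first):
[⅋]  ⊢ p1, ((p1⊥ ⊗ p1⊥) ⊗ p0⊥), (p1 ⅋ p0)
  [⊗]  ⊢ p1, p1, p0, ((p1⊥ ⊗ p1⊥) ⊗ p0⊥)
    [⊗]  ⊢ p1, p1, (p1⊥ ⊗ p1⊥)
      [Ax]  ⊢ p1, p1⊥
      [Ax]  ⊢ p1, p1⊥
    [Ax]  ⊢ p0, p0⊥

Result: YES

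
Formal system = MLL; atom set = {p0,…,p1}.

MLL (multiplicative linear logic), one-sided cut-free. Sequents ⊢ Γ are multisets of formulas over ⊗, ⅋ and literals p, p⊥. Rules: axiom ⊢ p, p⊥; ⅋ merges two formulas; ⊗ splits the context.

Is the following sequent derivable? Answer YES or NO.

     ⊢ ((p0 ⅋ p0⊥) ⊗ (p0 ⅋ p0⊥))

Derivation trace:
[⊗]  ⊢ ((p0 ⅋ p0⊥) ⊗ (p0 ⅋ p0⊥))
  [⅋]  ⊢ (p0 ⅋ p0⊥)
    [Ax]  ⊢ p0, p0⊥
  [⅋]  ⊢ (p0 ⅋ p0⊥)
    [Ax]  ⊢ p0, p0⊥

Result: YES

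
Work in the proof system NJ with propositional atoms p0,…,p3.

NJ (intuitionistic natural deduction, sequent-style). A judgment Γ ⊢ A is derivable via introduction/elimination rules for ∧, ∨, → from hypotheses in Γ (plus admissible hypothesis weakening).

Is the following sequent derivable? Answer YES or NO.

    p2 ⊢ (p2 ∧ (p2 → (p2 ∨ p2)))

Proof tree:
[∧I] p2 ⊢ (p2 ∧ (p2 → (p2 ∨ p2)))
  [Ax] p2 ⊢ p2
  [→I]  ⊢ (p2 → (p2 ∨ p2))
    [∨I₂] p2 ⊢ (p2 ∨ p2)
      [Ax] p2 ⊢ p2

Result: YES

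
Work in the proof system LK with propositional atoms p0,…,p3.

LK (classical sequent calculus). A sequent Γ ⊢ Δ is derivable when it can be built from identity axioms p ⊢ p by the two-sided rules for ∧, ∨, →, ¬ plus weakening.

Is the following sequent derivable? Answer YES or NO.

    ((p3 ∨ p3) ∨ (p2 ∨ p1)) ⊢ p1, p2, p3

Derivation (root first):
[∨L] ((p3 ∨ p3) ∨ (p2 ∨ p1)) ⊢ p1, p2, p3
  [∨L] (p3 ∨ p3) ⊢ p1, p3
    [Ax] p3 ⊢ p3
    [WR] p3 ⊢ p3, p1
      [Ax] p3 ⊢ p3
  [∨L] (p2 ∨ p1) ⊢ p1, p2
    [Ax] p2 ⊢ p2
    [Ax] p1 ⊢ p1

Result: YES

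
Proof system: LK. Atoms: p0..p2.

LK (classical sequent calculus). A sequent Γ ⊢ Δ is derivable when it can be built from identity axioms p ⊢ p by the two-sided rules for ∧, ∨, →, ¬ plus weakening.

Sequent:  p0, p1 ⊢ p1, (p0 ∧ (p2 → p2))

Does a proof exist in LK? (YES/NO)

Derivation (root first):
[WL] p0, p1 ⊢ p1, (p0 ∧ (p2 → p2))
  [∧R] p0 ⊢ p1, (p0 ∧ (p2 → p2))
    [Ax] p0 ⊢ p0
    [→R]  ⊢ p1, (p2 → p2)
      [WR] p2 ⊢ p2, p1
        [Ax] p2 ⊢ p2

Result: YES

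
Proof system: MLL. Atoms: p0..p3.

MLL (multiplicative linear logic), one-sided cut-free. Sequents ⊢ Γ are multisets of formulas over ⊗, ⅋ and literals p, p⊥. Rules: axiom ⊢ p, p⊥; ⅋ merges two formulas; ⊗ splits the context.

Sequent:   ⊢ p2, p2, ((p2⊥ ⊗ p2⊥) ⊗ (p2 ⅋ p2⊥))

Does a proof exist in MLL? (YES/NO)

Derivation (root first):
[⊗]  ⊢ p2, p2, ((p2⊥ ⊗ p2⊥) ⊗ (p2 ⅋ p2⊥))
  [⊗]  ⊢ p2, p2, (p2⊥ ⊗ p2⊥)
    [Ax]  ⊢ p2, p2⊥
    [Ax]  ⊢ p2, p2⊥
  [⅋]  ⊢ (p2 ⅋ p2⊥)
    [Ax]  ⊢ p2, p2⊥

Result: YES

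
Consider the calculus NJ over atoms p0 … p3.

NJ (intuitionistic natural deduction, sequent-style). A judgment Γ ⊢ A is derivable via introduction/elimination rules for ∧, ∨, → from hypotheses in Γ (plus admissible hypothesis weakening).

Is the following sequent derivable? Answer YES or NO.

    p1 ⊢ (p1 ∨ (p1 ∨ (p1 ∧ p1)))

Derivation trace:
[∨I₂] p1 ⊢ (p1 ∨ (p1 ∨ (p1 ∧ p1)))
  [∨I₂] p1 ⊢ (p1 ∨ (p1 ∧ p1))
    [∧I] p1 ⊢ (p1 ∧ p1)
      [Ax] p1 ⊢ p1
      [Ax] p1 ⊢ p1

Result: YES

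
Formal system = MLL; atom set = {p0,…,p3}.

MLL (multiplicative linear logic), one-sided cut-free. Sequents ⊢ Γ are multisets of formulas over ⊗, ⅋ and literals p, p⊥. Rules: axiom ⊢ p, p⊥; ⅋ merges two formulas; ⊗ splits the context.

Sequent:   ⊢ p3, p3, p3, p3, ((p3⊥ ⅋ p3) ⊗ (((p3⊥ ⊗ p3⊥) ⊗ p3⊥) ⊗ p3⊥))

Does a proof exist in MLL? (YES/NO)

Derivation trace:
[⊗]  ⊢ p3, p3, p3, p3, ((p3⊥ ⅋ p3) ⊗ (((p3⊥ ⊗ p3⊥) ⊗ p3⊥) ⊗ p3⊥))
  [⅋]  ⊢ (p3⊥ ⅋ p3)
    [Ax]  ⊢ p3, p3⊥
  [⊗]  ⊢ p3, p3, p3, p3, (((p3⊥ ⊗ p3⊥) ⊗ p3⊥) ⊗ p3⊥)
    [⊗]  ⊢ p3, p3, p3, ((p3⊥ ⊗ p3⊥) ⊗ p3⊥)
      [⊗]  ⊢ p3, p3, (p3⊥ ⊗ p3⊥)
        [Ax]  ⊢ p3, p3⊥
        [Ax]  ⊢ p3, p3⊥
      [Ax]  ⊢ p3, p3⊥
    [Ax]  ⊢ p3, p3⊥

Result: YES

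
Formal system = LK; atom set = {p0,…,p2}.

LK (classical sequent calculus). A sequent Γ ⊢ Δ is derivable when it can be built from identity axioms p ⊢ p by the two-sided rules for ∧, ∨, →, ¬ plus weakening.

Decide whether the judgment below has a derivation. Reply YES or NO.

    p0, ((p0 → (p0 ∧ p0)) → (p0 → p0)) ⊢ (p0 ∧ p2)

Truth-table refutation:
  v=000: Γ:[p0=F, ((p0 → (p0 ∧ p0)) → (p0 → p0))=T] Δ:[(p0 ∧ p2)=F] refutes=False
  v=001: Γ:[p0=F, ((p0 → (p0 ∧ p0)) → (p0 → p0))=T] Δ:[(p0 ∧ p2)=F] refutes=False
  v=010: Γ:[p0=F, ((p0 → (p0 ∧ p0)) → (p0 → p0))=T] Δ:[(p0 ∧ p2)=F] refutes=False
  v=011: Γ:[p0=F, ((p0 → (p0 ∧ p0)) → (p0 → p0))=T] Δ:[(p0 ∧ p2)=F] refutes=False
  v=100: Γ:[p0=T, ((p0 → (p0 ∧ p0)) → (p0 → p0))=T] Δ:[(p0 ∧ p2)=F] refutes=True  ← countermodel

Result: NO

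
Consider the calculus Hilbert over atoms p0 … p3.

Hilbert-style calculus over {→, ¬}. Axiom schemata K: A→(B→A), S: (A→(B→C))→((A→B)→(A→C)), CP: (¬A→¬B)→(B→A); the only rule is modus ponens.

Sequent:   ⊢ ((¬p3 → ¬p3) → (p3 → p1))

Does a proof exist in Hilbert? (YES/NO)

Enumerate valuations to refute Γ ⊢ Δ:
  v=0000: Γ:[] Δ:[((¬p3 → ¬p3) → (p3 → p1))=T] refutes=False
  v=0001: Γ:[] Δ:[((¬p3 → ¬p3) → (p3 → p1))=F] refutes=True  ← countermodel

Result: NO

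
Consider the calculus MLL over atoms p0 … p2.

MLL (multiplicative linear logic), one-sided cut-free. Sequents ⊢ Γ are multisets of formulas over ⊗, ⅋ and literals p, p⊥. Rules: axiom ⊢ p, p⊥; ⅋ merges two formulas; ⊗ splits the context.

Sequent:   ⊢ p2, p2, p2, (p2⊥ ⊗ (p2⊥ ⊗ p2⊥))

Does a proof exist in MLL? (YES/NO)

Derivation (root first):
[⊗]  ⊢ p2, p2, p2, (p2⊥ ⊗ (p2⊥ ⊗ p2⊥))
  [Ax]  ⊢ p2, p2⊥
  [⊗]  ⊢ p2, p2, (p2⊥ ⊗ p2⊥)
    [Ax]  ⊢ p2, p2⊥
    [Ax]  ⊢ p2, p2⊥

Result: YES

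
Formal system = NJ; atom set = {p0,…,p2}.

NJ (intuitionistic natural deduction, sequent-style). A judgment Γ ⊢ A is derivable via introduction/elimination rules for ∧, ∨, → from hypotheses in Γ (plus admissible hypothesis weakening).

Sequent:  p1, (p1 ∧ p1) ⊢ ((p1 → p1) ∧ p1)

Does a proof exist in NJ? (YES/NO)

Proof tree:
[∧I] p1, (p1 ∧ p1) ⊢ ((p1 → p1) ∧ p1)
  [→I]  ⊢ (p1 → p1)
    [Ax] p1 ⊢ p1
  [Wk] p1, (p1 ∧ p1) ⊢ p1
    [Ax] p1 ⊢ p1

Result: YES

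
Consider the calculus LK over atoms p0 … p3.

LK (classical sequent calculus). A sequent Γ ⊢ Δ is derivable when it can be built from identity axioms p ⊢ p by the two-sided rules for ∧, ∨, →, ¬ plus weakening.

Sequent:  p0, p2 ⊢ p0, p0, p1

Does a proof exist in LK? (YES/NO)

Derivation (root first):
[WR] p0, p2 ⊢ p0, p0, p1
  [WL] p0, p2 ⊢ p0, p0
    [WR] p0 ⊢ p0, p0
      [Ax] p0 ⊢ p0

Result: YES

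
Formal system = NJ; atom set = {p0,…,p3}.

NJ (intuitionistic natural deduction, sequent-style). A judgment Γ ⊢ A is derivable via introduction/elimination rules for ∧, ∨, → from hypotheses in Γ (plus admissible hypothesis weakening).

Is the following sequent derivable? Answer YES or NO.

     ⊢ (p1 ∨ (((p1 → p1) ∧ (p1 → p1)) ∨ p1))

Proof tree:
[∨I₂]  ⊢ (p1 ∨ (((p1 → p1) ∧ (p1 → p1)) ∨ p1))
  [∨I₁]  ⊢ (((p1 → p1) ∧ (p1 → p1)) ∨ p1)
    [∧I]  ⊢ ((p1 → p1) ∧ (p1 → p1))
      [→I]  ⊢ (p1 → p1)
        [Ax] p1 ⊢ p1
      [→I]  ⊢ (p1 → p1)
        [Ax] p1 ⊢ p1

Result: YES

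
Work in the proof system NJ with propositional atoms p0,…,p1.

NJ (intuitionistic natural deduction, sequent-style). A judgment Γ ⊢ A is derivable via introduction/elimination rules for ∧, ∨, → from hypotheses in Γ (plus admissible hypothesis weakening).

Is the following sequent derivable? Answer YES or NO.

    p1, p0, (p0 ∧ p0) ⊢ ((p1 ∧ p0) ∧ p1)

Proof tree:
[Wk] p1, p0, (p0 ∧ p0) ⊢ ((p1 ∧ p0) ∧ p1)
  [∧I] p1, p0 ⊢ ((p1 ∧ p0) ∧ p1)
    [∧I] p1, p0 ⊢ (p1 ∧ p0)
      [Ax] p1 ⊢ p1
      [Ax] p0 ⊢ p0
    [Ax] p1 ⊢ p1

Result: YES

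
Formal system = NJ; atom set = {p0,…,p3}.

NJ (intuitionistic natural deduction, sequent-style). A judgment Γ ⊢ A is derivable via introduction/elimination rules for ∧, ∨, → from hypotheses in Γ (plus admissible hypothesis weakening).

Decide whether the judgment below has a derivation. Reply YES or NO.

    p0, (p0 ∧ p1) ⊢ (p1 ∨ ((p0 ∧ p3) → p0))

Derivation (root first):
[∨I₂] p0, (p0 ∧ p1) ⊢ (p1 ∨ ((p0 ∧ p3) → p0))
  [→I] p0, (p0 ∧ p1) ⊢ ((p0 ∧ p3) → p0)
    [Wk] p0, (p0 ∧ p3), (p0 ∧ p1) ⊢ p0
      [Wk] p0, (p0 ∧ p3) ⊢ p0
        [Ax] p0 ⊢ p0

Result: YES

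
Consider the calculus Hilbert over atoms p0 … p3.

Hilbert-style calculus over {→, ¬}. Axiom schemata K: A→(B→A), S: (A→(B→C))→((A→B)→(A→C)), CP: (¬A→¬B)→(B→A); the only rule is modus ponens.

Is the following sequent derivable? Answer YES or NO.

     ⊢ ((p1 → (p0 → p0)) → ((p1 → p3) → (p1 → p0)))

Enumerate valuations to refute Γ ⊢ Δ:
  v=0000: Γ:[] Δ:[((p1 → (p0 → p0)) → ((p1 → p3) → (p1 → p0)))=T] refutes=False
  v=0001: Γ:[] Δ:[((p1 → (p0 → p0)) → ((p1 → p3) → (p1 → p0)))=T] refutes=False
  v=0010: Γ:[] Δ:[((p1 → (p0 → p0)) → ((p1 → p3) → (p1 → p0)))=T] refutes=False
  v=0011: Γ:[] Δ:[((p1 → (p0 → p0)) → ((p1 → p3) → (p1 → p0)))=T] refutes=False
  v=0100: Γ:[] Δ:[((p1 → (p0 → p0)) → ((p1 → p3) → (p1 → p0)))=T] refutes=False
  v=0101: Γ:[] Δ:[((p1 → (p0 → p0)) → ((p1 → p3) → (p1 → p0)))=F] refutes=True  ← countermodel

Result: NO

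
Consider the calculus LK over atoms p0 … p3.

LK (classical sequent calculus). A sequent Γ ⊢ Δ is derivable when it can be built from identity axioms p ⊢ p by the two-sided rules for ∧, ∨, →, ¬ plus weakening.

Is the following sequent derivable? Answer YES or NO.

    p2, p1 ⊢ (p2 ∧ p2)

Derivation trace:
[WL] p2, p1 ⊢ (p2 ∧ p2)
  [∧R] p2 ⊢ (p2 ∧ p2)
    [Ax] p2 ⊢ p2
    [Ax] p2 ⊢ p2

Result: YES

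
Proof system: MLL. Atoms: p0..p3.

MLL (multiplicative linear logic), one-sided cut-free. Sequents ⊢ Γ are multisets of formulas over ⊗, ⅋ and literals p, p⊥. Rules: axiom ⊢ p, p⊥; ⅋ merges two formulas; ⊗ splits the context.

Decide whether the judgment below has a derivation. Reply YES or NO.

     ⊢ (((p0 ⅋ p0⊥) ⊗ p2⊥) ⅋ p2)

Proof tree:
[⅋]  ⊢ (((p0 ⅋ p0⊥) ⊗ p2⊥) ⅋ p2)
  [⊗]  ⊢ p2, ((p0 ⅋ p0⊥) ⊗ p2⊥)
    [⅋]  ⊢ (p0 ⅋ p0⊥)
      [Ax]  ⊢ p0, p0⊥
    [Ax]  ⊢ p2, p2⊥

Result: YES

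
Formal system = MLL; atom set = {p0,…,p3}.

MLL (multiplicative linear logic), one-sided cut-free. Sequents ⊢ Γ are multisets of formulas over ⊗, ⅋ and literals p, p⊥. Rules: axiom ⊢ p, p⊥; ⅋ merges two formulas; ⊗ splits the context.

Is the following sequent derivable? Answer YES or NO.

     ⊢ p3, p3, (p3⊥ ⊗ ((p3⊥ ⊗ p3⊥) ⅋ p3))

Proof tree:
[⊗]  ⊢ p3, p3, (p3⊥ ⊗ ((p3⊥ ⊗ p3⊥) ⅋ p3))
  [Ax]  ⊢ p3, p3⊥
  [⅋]  ⊢ p3, ((p3⊥ ⊗ p3⊥) ⅋ p3)
    [⊗]  ⊢ p3, p3, (p3⊥ ⊗ p3⊥)
      [Ax]  ⊢ p3, p3⊥
      [Ax]  ⊢ p3, p3⊥

Result: YES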